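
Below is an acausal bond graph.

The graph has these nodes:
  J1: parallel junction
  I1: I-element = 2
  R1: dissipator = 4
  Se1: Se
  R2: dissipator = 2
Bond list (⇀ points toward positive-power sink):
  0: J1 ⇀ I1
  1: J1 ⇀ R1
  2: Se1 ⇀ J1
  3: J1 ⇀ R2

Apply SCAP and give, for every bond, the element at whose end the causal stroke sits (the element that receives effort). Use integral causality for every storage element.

β0 stroke→I1
β1 stroke→R1
β2 stroke→J1
β3 stroke→R2

b2 |J1  (Se1 (Se) sets effort on bond)
b0 |I1  (J1 effort already set via bond 2)
b1 |R1  (J1 effort already set via bond 2)
b3 |R2  (J1: bond 2 brought effort, rest push out)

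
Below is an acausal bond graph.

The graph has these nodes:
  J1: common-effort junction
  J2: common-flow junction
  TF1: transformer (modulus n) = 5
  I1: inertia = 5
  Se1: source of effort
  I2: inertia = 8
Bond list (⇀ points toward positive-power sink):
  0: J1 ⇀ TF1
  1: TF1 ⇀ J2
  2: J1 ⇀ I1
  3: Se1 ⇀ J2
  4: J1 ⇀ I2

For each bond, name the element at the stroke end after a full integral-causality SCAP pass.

bond 3 stroke→J2  (Se1 (Se) sets effort on bond)
bond 1 stroke→TF1  (J2 needs exactly one f-in)
bond 0 stroke→J1  (TF1 one-in-one-out from 1)
bond 2 stroke→I1  (J1: bond 0 brought effort, rest push out)
bond 4 stroke→I2  (J1: bond 0 brought effort, rest push out)

β0 |J1
β1 |TF1
β2 |I1
β3 |J2
β4 |I2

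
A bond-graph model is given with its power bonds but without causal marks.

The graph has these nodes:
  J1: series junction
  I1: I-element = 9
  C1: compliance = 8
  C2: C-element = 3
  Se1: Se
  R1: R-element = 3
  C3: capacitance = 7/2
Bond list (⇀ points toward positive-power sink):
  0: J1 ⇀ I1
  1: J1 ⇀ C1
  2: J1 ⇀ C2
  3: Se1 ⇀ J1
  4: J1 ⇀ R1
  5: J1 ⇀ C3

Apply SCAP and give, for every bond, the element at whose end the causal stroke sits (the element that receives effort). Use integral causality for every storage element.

b3 stroke at J1  (Se1 fixes effort; stroke away)
b0 stroke at I1  (I1 integral (f out))
b1 stroke at J1  (1-jn J1 has f-setter on 0)
b2 stroke at J1  (J1: bond 0 brought flow, rest push out)
b4 stroke at J1  (common-f at J1 fixed by 0)
b5 stroke at J1  (J1 flow already set via bond 0)

b0 |I1
b1 |J1
b2 |J1
b3 |J1
b4 |J1
b5 |J1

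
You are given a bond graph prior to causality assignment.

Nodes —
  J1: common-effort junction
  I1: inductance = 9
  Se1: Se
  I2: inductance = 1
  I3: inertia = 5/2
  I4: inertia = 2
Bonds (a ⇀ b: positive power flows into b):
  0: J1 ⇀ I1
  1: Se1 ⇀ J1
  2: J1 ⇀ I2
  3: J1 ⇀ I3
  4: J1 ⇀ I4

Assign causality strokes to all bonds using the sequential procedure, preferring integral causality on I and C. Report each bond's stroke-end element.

bond 1 |J1  (Se1 (Se) sets effort on bond)
bond 0 |I1  (0-jn J1 has e-setter on 1)
bond 2 |I2  (J1 effort already set via bond 1)
bond 3 |I3  (J1: bond 1 brought effort, rest push out)
bond 4 |I4  (common-e at J1 fixed by 1)

#0 |I1
#1 |J1
#2 |I2
#3 |I3
#4 |I4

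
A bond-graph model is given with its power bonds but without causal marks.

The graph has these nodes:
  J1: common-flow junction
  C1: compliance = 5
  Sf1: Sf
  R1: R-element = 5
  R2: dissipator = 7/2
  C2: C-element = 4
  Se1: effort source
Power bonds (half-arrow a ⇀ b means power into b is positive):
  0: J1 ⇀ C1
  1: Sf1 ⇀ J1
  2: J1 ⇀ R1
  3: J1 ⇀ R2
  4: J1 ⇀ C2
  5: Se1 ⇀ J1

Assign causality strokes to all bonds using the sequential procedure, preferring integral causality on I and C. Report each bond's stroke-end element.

bond 1 stroke at Sf1  (source Sf1 imposes f)
bond 5 stroke at J1  (source Se1 imposes e)
bond 0 stroke at J1  (common-f at J1 fixed by 1)
bond 2 stroke at J1  (J1: bond 1 brought flow, rest push out)
bond 3 stroke at J1  (1-jn J1 has f-setter on 1)
bond 4 stroke at J1  (J1: bond 1 brought flow, rest push out)

#0 |J1
#1 |Sf1
#2 |J1
#3 |J1
#4 |J1
#5 |J1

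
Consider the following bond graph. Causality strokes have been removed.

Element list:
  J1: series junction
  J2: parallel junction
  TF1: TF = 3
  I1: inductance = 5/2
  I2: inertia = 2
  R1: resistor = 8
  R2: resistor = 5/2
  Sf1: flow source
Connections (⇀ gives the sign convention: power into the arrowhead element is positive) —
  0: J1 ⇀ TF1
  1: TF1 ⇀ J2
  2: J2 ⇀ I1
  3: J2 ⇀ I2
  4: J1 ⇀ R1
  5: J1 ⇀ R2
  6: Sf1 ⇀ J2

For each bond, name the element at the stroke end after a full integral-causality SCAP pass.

b6 →Sf1  (Sf1 (Sf) sets flow on bond)
b2 →I1  (I1: I, integral causality)
b3 →I2  (I2 outputs flow p/I2)
b1 →J2  (only one effort-in slot at J2)
b0 →TF1  (TF1 one-in-one-out from 1)
b4 →J1  (1-jn J1 has f-setter on 0)
b5 →J1  (common-f at J1 fixed by 0)

#0 stroke→TF1
#1 stroke→J2
#2 stroke→I1
#3 stroke→I2
#4 stroke→J1
#5 stroke→J1
#6 stroke→Sf1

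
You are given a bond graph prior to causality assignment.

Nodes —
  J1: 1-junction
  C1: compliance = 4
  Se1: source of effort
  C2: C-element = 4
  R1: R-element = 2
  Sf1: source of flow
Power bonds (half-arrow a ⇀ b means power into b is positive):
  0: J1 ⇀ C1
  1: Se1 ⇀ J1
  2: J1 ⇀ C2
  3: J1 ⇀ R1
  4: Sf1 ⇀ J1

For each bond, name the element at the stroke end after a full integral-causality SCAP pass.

b1 →J1  (Se1 (Se) sets effort on bond)
b4 →Sf1  (Sf1 (Sf) sets flow on bond)
b0 →J1  (J1 flow already set via bond 4)
b2 →J1  (J1: bond 4 brought flow, rest push out)
b3 →J1  (1-jn J1 has f-setter on 4)

#0 |J1
#1 |J1
#2 |J1
#3 |J1
#4 |Sf1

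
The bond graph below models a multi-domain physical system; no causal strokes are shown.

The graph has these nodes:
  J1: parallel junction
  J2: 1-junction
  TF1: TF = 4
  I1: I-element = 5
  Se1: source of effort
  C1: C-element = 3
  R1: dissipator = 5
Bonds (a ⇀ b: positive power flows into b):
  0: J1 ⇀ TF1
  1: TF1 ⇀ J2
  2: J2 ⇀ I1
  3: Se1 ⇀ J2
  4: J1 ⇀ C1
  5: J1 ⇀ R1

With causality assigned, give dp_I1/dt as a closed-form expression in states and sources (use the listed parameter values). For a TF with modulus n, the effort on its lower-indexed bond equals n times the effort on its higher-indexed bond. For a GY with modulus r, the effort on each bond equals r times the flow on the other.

dp_I1/dt = E_Se1 + q_C1/12

b3 stroke→J2  (Se1 (Se) sets effort on bond)
b2 stroke→I1  (prefer integral on I1)
b1 stroke→J2  (J2: bond 2 brought flow, rest push out)
b0 stroke→TF1  (TF1: transformer flips bond 1)
b4 stroke→J1  (C1 integral (e out))
b5 stroke→R1  (J1: bond 4 brought effort, rest push out)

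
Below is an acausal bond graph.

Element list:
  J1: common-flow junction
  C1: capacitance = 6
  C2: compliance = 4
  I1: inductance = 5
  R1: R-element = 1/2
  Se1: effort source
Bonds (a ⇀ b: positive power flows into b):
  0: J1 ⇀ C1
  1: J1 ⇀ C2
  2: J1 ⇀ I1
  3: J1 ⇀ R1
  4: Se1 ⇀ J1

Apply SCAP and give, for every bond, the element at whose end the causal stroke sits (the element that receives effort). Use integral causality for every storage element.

b0 stroke at J1
b1 stroke at J1
b2 stroke at I1
b3 stroke at J1
b4 stroke at J1

β4 |J1  (Se1 fixes effort; stroke away)
β0 |J1  (C1 outputs effort q/C1)
β1 |J1  (prefer integral on C2)
β2 |I1  (prefer integral on I1)
β3 |J1  (J1: bond 2 brought flow, rest push out)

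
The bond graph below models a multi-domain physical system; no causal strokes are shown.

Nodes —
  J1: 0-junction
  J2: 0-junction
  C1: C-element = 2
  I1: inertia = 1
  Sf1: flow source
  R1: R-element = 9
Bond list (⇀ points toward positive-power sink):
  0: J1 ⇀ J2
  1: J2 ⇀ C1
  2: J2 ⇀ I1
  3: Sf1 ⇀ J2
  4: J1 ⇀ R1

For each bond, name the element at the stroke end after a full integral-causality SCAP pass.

#3 stroke→Sf1  (source Sf1 imposes f)
#1 stroke→J2  (C1 integral (e out))
#0 stroke→J1  (common-e at J2 fixed by 1)
#2 stroke→I1  (J2: bond 1 brought effort, rest push out)
#4 stroke→R1  (J1 effort already set via bond 0)

bond 0 stroke→J1
bond 1 stroke→J2
bond 2 stroke→I1
bond 3 stroke→Sf1
bond 4 stroke→R1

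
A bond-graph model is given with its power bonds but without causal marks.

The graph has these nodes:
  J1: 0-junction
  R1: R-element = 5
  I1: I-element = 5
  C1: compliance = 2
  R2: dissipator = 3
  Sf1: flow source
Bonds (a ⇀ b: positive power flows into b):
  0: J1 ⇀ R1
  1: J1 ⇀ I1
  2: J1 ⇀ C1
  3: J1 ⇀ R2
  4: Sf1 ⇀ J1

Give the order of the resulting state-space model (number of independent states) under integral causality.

2  (C1, I1 all integral)

bond 4 →Sf1  (Sf1 (Sf) sets flow on bond)
bond 1 →I1  (I1 outputs flow p/I1)
bond 2 →J1  (C1 outputs effort q/C1)
bond 0 →R1  (J1 effort already set via bond 2)
bond 3 →R2  (J1 effort already set via bond 2)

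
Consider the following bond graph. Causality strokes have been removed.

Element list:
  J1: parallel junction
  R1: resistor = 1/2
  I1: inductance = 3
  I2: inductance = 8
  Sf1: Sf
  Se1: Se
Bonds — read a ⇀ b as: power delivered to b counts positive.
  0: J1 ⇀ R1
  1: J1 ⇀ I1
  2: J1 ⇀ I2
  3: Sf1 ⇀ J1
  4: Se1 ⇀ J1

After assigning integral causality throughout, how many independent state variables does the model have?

2  (I1, I2 all integral)

b3 stroke→Sf1  (Sf1 (Sf) sets flow on bond)
b4 stroke→J1  (Se1 fixes effort; stroke away)
b0 stroke→R1  (J1: bond 4 brought effort, rest push out)
b1 stroke→I1  (0-jn J1 has e-setter on 4)
b2 stroke→I2  (common-e at J1 fixed by 4)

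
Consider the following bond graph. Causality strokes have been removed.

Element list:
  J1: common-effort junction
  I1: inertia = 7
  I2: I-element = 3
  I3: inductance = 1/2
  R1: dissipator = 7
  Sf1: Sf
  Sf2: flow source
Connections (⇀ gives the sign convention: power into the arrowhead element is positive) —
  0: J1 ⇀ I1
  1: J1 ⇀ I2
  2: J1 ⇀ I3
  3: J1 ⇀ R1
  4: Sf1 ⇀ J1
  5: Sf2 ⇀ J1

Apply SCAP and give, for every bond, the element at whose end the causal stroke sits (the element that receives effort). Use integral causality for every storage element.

#0 stroke at I1
#1 stroke at I2
#2 stroke at I3
#3 stroke at J1
#4 stroke at Sf1
#5 stroke at Sf2

b4 stroke at Sf1  (Sf1 (Sf) sets flow on bond)
b5 stroke at Sf2  (Sf2 fixes flow; stroke at Sf2)
b0 stroke at I1  (prefer integral on I1)
b1 stroke at I2  (I2: I, integral causality)
b2 stroke at I3  (I3: I, integral causality)
b3 stroke at J1  (J1: last free bond brings effort in)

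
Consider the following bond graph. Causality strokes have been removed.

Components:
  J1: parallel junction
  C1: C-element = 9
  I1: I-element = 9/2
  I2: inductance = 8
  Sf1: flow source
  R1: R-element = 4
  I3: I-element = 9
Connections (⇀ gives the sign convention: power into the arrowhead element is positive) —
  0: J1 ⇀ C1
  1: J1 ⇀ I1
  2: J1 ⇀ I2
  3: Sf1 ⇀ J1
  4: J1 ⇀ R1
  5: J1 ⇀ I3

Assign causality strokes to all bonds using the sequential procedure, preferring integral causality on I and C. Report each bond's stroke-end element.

β0 →J1
β1 →I1
β2 →I2
β3 →Sf1
β4 →R1
β5 →I3

bond 3 →Sf1  (Sf1: flow source, stroke at near end)
bond 0 →J1  (C1 integral (e out))
bond 1 →I1  (J1: bond 0 brought effort, rest push out)
bond 2 →I2  (common-e at J1 fixed by 0)
bond 4 →R1  (J1 effort already set via bond 0)
bond 5 →I3  (common-e at J1 fixed by 0)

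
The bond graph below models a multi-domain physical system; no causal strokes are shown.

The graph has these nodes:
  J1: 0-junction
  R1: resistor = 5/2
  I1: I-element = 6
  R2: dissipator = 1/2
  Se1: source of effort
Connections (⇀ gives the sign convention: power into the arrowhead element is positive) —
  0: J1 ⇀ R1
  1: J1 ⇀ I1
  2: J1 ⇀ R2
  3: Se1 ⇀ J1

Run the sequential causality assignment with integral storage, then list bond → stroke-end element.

β0 stroke→R1
β1 stroke→I1
β2 stroke→R2
β3 stroke→J1

bond 3 stroke→J1  (Se1 fixes effort; stroke away)
bond 0 stroke→R1  (J1: bond 3 brought effort, rest push out)
bond 1 stroke→I1  (J1: bond 3 brought effort, rest push out)
bond 2 stroke→R2  (common-e at J1 fixed by 3)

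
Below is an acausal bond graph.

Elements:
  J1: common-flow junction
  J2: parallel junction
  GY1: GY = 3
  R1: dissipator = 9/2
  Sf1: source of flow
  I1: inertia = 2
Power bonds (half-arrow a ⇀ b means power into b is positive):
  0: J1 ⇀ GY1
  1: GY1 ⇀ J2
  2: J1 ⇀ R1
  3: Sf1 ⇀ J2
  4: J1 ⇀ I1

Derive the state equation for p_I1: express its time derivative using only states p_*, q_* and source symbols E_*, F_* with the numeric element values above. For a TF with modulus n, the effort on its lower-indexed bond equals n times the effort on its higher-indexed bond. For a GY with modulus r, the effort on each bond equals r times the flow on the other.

dp_I1/dt = 3*F_Sf1 - 9*p_I1/4

#3 stroke at Sf1  (Sf1 fixes flow; stroke at Sf1)
#1 stroke at J2  (only one effort-in slot at J2)
#0 stroke at J1  (through GY1, causality inverts; strokes same side of GY1)
#4 stroke at I1  (I1: I, integral causality)
#2 stroke at J1  (J1: bond 4 brought flow, rest push out)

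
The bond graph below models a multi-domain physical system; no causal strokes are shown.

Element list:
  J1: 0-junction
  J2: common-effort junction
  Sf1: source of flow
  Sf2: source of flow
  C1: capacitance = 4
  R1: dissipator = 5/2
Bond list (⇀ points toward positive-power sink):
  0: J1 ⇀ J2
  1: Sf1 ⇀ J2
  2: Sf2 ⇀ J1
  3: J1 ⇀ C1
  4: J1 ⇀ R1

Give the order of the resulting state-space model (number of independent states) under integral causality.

bond 1 stroke→Sf1  (Sf1 (Sf) sets flow on bond)
bond 2 stroke→Sf2  (Sf2: flow source, stroke at near end)
bond 0 stroke→J2  (J2: last free bond brings effort in)
bond 3 stroke→J1  (C1 integral (e out))
bond 4 stroke→R1  (J1 effort already set via bond 3)

1  (C1 all integral)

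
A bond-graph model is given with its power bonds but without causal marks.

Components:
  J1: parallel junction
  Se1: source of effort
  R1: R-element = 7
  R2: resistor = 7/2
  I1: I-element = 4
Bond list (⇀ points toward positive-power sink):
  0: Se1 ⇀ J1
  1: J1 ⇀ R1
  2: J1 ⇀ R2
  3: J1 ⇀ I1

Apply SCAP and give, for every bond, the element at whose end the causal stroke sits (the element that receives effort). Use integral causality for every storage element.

#0 stroke→J1  (Se1: effort source, stroke at far end)
#1 stroke→R1  (0-jn J1 has e-setter on 0)
#2 stroke→R2  (0-jn J1 has e-setter on 0)
#3 stroke→I1  (common-e at J1 fixed by 0)

#0 →J1
#1 →R1
#2 →R2
#3 →I1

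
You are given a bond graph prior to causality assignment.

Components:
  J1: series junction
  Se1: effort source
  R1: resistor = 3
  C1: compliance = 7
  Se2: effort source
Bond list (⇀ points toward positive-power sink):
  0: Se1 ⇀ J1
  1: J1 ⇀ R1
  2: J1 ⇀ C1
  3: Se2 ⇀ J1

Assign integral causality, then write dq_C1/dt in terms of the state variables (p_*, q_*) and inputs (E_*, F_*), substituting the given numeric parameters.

dq_C1/dt = E_Se1/3 + E_Se2/3 - q_C1/21

#0 stroke at J1  (Se1 (Se) sets effort on bond)
#3 stroke at J1  (Se2 fixes effort; stroke away)
#2 stroke at J1  (C1 outputs effort q/C1)
#1 stroke at R1  (closing 1-jn rule on J1)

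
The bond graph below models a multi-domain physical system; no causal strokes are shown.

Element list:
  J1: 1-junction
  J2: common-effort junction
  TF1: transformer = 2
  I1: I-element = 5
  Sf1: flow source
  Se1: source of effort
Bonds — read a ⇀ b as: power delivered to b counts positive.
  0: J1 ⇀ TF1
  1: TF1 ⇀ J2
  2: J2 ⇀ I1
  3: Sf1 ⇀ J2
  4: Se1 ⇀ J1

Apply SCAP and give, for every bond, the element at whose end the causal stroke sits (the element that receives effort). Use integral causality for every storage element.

bond 0 stroke→TF1
bond 1 stroke→J2
bond 2 stroke→I1
bond 3 stroke→Sf1
bond 4 stroke→J1

b3 |Sf1  (Sf1 (Sf) sets flow on bond)
b4 |J1  (Se1 (Se) sets effort on bond)
b0 |TF1  (J1: last free bond brings flow in)
b1 |J2  (TF TF1: opposite of bond 0)
b2 |I1  (common-e at J2 fixed by 1)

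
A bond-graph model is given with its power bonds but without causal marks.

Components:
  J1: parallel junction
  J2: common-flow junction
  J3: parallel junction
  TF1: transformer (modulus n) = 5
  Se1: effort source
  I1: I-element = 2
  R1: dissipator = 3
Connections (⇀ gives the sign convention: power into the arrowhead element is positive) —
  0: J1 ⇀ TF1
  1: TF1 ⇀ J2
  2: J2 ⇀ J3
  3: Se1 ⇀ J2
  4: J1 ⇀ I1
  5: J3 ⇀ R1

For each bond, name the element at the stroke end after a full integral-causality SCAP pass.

b3 stroke→J2  (Se1 fixes effort; stroke away)
b4 stroke→I1  (prefer integral on I1)
b0 stroke→J1  (J1: last free bond brings effort in)
b1 stroke→TF1  (TF1 one-in-one-out from 0)
b2 stroke→J2  (common-f at J2 fixed by 1)
b5 stroke→J3  (closing 0-jn rule on J3)

b0 →J1
b1 →TF1
b2 →J2
b3 →J2
b4 →I1
b5 →J3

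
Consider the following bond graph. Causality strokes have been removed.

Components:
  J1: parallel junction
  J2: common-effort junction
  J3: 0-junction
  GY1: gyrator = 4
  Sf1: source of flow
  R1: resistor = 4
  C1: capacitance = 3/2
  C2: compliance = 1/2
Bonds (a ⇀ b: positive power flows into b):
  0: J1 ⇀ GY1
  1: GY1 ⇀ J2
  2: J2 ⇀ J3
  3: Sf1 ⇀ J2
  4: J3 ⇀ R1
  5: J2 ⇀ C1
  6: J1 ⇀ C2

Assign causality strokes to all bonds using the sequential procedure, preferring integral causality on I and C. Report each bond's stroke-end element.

β3 |Sf1  (Sf1 fixes flow; stroke at Sf1)
β5 |J2  (C1 outputs effort q/C1)
β1 |GY1  (common-e at J2 fixed by 5)
β2 |J3  (0-jn J2 has e-setter on 5)
β4 |R1  (0-jn J3 has e-setter on 2)
β0 |GY1  (GY1 both-in/both-out from 1)
β6 |J1  (closing 0-jn rule on J1)

#0 stroke at GY1
#1 stroke at GY1
#2 stroke at J3
#3 stroke at Sf1
#4 stroke at R1
#5 stroke at J2
#6 stroke at J1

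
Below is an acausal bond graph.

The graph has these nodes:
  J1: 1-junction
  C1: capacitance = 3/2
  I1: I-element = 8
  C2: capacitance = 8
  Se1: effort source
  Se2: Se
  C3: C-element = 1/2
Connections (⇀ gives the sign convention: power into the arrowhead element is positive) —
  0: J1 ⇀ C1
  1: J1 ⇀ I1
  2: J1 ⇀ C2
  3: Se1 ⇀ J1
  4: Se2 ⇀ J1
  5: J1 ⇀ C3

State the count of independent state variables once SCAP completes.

β3 |J1  (Se1 fixes effort; stroke away)
β4 |J1  (source Se2 imposes e)
β0 |J1  (C1: C, integral causality)
β1 |I1  (I1 outputs flow p/I1)
β2 |J1  (J1 flow already set via bond 1)
β5 |J1  (J1: bond 1 brought flow, rest push out)

4  (C1, C2, C3, I1 all integral)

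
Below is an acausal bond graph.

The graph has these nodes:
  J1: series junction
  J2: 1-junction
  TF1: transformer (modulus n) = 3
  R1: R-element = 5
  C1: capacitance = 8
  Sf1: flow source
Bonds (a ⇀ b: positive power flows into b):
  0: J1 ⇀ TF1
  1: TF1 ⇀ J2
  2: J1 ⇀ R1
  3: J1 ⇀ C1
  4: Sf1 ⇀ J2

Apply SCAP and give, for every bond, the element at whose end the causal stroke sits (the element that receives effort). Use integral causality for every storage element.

β4 →Sf1  (Sf1 (Sf) sets flow on bond)
β1 →J2  (1-jn J2 has f-setter on 4)
β0 →TF1  (TF TF1: opposite of bond 1)
β2 →J1  (J1 flow already set via bond 0)
β3 →J1  (1-jn J1 has f-setter on 0)

β0 stroke→TF1
β1 stroke→J2
β2 stroke→J1
β3 stroke→J1
β4 stroke→Sf1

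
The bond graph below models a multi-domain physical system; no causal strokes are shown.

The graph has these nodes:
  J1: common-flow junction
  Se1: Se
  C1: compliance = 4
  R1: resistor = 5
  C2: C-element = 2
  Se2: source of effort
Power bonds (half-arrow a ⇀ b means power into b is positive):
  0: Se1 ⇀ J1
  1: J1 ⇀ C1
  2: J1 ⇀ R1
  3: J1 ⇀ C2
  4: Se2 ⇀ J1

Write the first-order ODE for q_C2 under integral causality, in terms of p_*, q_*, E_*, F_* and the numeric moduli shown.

bond 0 stroke→J1  (Se1: effort source, stroke at far end)
bond 4 stroke→J1  (Se2: effort source, stroke at far end)
bond 1 stroke→J1  (prefer integral on C1)
bond 3 stroke→J1  (C2 integral (e out))
bond 2 stroke→R1  (J1: last free bond brings flow in)

dq_C2/dt = E_Se1/5 + E_Se2/5 - q_C1/20 - q_C2/10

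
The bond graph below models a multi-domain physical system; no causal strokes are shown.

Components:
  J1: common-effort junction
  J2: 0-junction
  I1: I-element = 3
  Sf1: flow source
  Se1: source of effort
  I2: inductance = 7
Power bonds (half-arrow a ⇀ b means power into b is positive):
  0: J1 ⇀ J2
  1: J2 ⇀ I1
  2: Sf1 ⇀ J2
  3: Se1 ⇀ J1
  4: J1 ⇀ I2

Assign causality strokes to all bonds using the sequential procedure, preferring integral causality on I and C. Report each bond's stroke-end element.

#2 →Sf1  (Sf1: flow source, stroke at near end)
#3 →J1  (Se1 (Se) sets effort on bond)
#0 →J2  (J1: bond 3 brought effort, rest push out)
#4 →I2  (common-e at J1 fixed by 3)
#1 →I1  (common-e at J2 fixed by 0)

b0 →J2
b1 →I1
b2 →Sf1
b3 →J1
b4 →I2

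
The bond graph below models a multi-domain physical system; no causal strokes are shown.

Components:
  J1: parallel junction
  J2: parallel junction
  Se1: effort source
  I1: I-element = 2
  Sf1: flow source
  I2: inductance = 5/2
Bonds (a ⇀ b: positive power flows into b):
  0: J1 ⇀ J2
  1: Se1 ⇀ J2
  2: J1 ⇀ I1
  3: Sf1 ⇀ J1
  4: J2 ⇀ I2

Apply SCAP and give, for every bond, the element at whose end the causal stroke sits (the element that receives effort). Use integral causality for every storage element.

β0 |J1
β1 |J2
β2 |I1
β3 |Sf1
β4 |I2

β1 |J2  (Se1 fixes effort; stroke away)
β3 |Sf1  (source Sf1 imposes f)
β0 |J1  (common-e at J2 fixed by 1)
β4 |I2  (0-jn J2 has e-setter on 1)
β2 |I1  (J1 effort already set via bond 0)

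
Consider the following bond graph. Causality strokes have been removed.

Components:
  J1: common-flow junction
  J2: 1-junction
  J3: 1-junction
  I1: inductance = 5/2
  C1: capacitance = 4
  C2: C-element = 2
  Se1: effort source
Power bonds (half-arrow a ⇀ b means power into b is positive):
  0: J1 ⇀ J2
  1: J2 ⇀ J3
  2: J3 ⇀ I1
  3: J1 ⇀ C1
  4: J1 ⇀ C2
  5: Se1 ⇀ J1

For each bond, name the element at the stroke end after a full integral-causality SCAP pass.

bond 0 |J2
bond 1 |J3
bond 2 |I1
bond 3 |J1
bond 4 |J1
bond 5 |J1

b5 stroke at J1  (Se1 fixes effort; stroke away)
b2 stroke at I1  (I1 integral (f out))
b1 stroke at J3  (J3 flow already set via bond 2)
b0 stroke at J2  (J2 flow already set via bond 1)
b3 stroke at J1  (J1 flow already set via bond 0)
b4 stroke at J1  (J1 flow already set via bond 0)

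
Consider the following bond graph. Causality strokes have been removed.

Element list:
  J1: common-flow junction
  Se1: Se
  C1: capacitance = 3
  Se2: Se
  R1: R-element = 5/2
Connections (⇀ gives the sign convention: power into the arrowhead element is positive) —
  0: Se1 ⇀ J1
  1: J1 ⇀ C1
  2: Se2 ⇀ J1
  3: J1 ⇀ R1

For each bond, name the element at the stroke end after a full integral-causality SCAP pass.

#0 stroke at J1
#1 stroke at J1
#2 stroke at J1
#3 stroke at R1

bond 0 |J1  (Se1: effort source, stroke at far end)
bond 2 |J1  (source Se2 imposes e)
bond 1 |J1  (prefer integral on C1)
bond 3 |R1  (closing 1-jn rule on J1)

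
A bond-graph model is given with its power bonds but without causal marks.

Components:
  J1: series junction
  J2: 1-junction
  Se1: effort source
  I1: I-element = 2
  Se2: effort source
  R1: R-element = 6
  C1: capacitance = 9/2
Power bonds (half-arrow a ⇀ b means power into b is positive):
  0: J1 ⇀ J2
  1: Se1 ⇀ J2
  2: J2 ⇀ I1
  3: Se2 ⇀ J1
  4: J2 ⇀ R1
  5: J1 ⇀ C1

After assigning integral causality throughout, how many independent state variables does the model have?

#1 |J2  (Se1 fixes effort; stroke away)
#3 |J1  (Se2 (Se) sets effort on bond)
#2 |I1  (I1: I, integral causality)
#0 |J2  (1-jn J2 has f-setter on 2)
#4 |J2  (common-f at J2 fixed by 2)
#5 |J1  (J1: bond 0 brought flow, rest push out)

2  (C1, I1 all integral)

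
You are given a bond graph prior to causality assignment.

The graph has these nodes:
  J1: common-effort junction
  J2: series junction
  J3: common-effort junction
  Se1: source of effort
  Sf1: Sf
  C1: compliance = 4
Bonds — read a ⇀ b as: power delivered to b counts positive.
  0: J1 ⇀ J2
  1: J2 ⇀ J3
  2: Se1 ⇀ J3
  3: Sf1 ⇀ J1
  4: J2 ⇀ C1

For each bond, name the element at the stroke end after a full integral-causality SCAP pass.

b0 stroke at J1
b1 stroke at J2
b2 stroke at J3
b3 stroke at Sf1
b4 stroke at J2

b2 stroke at J3  (source Se1 imposes e)
b3 stroke at Sf1  (Sf1 (Sf) sets flow on bond)
b0 stroke at J1  (J1 needs exactly one e-in)
b1 stroke at J2  (J2 flow already set via bond 0)
b4 stroke at J2  (common-f at J2 fixed by 0)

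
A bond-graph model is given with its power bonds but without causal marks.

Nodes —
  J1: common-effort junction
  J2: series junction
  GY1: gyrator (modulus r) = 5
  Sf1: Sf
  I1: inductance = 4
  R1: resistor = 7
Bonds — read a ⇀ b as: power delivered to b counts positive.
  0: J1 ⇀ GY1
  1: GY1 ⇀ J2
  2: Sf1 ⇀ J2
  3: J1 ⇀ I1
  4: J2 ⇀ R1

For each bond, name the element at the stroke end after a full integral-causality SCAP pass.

bond 2 stroke at Sf1  (Sf1: flow source, stroke at near end)
bond 1 stroke at J2  (J2 flow already set via bond 2)
bond 4 stroke at J2  (J2: bond 2 brought flow, rest push out)
bond 0 stroke at J1  (GY1 both-in/both-out from 1)
bond 3 stroke at I1  (common-e at J1 fixed by 0)

b0 |J1
b1 |J2
b2 |Sf1
b3 |I1
b4 |J2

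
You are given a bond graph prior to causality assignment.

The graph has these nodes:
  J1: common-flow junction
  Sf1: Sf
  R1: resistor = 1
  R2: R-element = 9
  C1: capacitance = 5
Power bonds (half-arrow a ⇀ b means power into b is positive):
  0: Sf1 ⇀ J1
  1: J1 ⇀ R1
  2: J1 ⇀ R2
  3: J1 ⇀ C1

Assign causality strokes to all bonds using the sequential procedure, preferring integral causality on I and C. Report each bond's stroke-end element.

β0 →Sf1  (source Sf1 imposes f)
β1 →J1  (1-jn J1 has f-setter on 0)
β2 →J1  (common-f at J1 fixed by 0)
β3 →J1  (J1 flow already set via bond 0)

#0 stroke at Sf1
#1 stroke at J1
#2 stroke at J1
#3 stroke at J1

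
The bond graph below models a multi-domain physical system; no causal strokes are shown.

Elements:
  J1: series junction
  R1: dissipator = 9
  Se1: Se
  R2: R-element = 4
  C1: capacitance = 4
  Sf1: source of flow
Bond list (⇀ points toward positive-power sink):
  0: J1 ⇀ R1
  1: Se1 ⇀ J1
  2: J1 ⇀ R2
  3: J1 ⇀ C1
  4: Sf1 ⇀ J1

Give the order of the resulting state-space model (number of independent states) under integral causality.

1  (C1 all integral)

b1 |J1  (Se1 (Se) sets effort on bond)
b4 |Sf1  (Sf1 (Sf) sets flow on bond)
b0 |J1  (J1: bond 4 brought flow, rest push out)
b2 |J1  (1-jn J1 has f-setter on 4)
b3 |J1  (common-f at J1 fixed by 4)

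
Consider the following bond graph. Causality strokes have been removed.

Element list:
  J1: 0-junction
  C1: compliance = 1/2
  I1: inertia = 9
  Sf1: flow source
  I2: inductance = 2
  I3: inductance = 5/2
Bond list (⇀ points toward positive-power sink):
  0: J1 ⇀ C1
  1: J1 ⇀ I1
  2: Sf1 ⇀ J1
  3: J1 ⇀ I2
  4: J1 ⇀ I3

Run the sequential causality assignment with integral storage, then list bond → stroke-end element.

#0 stroke→J1
#1 stroke→I1
#2 stroke→Sf1
#3 stroke→I2
#4 stroke→I3

bond 2 |Sf1  (Sf1 (Sf) sets flow on bond)
bond 0 |J1  (C1 outputs effort q/C1)
bond 1 |I1  (common-e at J1 fixed by 0)
bond 3 |I2  (0-jn J1 has e-setter on 0)
bond 4 |I3  (0-jn J1 has e-setter on 0)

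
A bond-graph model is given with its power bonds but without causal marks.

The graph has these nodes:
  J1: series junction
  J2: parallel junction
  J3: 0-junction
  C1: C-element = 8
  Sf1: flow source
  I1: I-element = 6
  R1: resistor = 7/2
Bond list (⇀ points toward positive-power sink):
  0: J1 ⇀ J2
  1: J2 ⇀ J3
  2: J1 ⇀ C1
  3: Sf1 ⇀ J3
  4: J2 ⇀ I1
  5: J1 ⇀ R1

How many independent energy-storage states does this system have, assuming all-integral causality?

bond 3 |Sf1  (Sf1 (Sf) sets flow on bond)
bond 1 |J3  (J3: last free bond brings effort in)
bond 2 |J1  (C1 outputs effort q/C1)
bond 4 |I1  (I1 integral (f out))
bond 0 |J2  (only one effort-in slot at J2)
bond 5 |J1  (J1 flow already set via bond 0)

2  (C1, I1 all integral)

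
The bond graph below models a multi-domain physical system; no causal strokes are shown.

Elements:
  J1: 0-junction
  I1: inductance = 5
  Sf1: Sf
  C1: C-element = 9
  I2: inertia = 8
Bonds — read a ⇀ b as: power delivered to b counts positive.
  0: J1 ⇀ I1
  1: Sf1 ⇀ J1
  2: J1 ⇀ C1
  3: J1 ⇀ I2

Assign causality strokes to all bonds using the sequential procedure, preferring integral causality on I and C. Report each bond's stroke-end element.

#1 →Sf1  (Sf1 (Sf) sets flow on bond)
#0 →I1  (I1: I, integral causality)
#2 →J1  (C1 outputs effort q/C1)
#3 →I2  (J1 effort already set via bond 2)

bond 0 →I1
bond 1 →Sf1
bond 2 →J1
bond 3 →I2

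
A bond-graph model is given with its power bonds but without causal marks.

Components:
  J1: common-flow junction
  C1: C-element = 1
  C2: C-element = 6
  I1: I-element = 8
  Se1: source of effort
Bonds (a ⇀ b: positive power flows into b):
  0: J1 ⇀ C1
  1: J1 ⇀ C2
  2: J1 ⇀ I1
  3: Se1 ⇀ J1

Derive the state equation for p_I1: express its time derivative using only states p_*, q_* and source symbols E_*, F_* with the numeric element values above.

#3 |J1  (Se1: effort source, stroke at far end)
#0 |J1  (C1 outputs effort q/C1)
#1 |J1  (C2 outputs effort q/C2)
#2 |I1  (closing 1-jn rule on J1)

dp_I1/dt = E_Se1 - q_C1 - q_C2/6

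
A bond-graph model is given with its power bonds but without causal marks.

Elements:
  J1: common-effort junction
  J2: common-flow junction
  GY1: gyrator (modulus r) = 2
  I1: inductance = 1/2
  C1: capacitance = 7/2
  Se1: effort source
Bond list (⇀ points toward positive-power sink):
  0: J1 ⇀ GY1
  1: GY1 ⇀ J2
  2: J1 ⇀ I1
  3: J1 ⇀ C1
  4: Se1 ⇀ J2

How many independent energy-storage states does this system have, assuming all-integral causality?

b4 stroke at J2  (Se1 (Se) sets effort on bond)
b1 stroke at GY1  (J2: last free bond brings flow in)
b0 stroke at GY1  (GY1 both-in/both-out from 1)
b2 stroke at I1  (I1 outputs flow p/I1)
b3 stroke at J1  (J1: last free bond brings effort in)

2  (C1, I1 all integral)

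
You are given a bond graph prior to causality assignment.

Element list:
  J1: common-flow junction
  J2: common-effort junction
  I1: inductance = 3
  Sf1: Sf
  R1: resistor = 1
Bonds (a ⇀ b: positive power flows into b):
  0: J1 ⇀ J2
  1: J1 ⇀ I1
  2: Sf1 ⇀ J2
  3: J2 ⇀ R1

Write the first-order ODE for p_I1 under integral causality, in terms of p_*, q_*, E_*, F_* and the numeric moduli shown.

dp_I1/dt = -F_Sf1 - p_I1/3

β2 →Sf1  (Sf1 fixes flow; stroke at Sf1)
β1 →I1  (I1 outputs flow p/I1)
β0 →J1  (J1: bond 1 brought flow, rest push out)
β3 →J2  (only one effort-in slot at J2)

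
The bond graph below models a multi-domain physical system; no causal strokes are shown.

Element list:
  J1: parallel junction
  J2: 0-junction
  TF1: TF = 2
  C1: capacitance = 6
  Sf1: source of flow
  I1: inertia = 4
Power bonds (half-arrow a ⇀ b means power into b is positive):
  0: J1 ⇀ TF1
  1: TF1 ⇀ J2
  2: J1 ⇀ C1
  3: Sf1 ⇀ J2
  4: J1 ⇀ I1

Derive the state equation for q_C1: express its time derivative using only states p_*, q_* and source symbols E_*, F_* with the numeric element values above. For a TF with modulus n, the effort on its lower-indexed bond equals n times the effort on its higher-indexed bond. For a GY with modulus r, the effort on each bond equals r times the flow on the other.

b3 stroke at Sf1  (Sf1 fixes flow; stroke at Sf1)
b1 stroke at J2  (J2 needs exactly one e-in)
b0 stroke at TF1  (TF TF1: opposite of bond 1)
b2 stroke at J1  (C1: C, integral causality)
b4 stroke at I1  (J1 effort already set via bond 2)

dq_C1/dt = F_Sf1/2 - p_I1/4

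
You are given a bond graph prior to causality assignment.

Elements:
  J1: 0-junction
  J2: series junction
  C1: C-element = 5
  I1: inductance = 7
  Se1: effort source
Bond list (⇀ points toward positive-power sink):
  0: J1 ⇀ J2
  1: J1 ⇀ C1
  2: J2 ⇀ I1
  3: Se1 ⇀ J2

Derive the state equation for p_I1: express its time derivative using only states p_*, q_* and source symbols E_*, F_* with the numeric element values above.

b3 stroke→J2  (Se1 (Se) sets effort on bond)
b1 stroke→J1  (prefer integral on C1)
b0 stroke→J2  (0-jn J1 has e-setter on 1)
b2 stroke→I1  (only one flow-in slot at J2)

dp_I1/dt = E_Se1 + q_C1/5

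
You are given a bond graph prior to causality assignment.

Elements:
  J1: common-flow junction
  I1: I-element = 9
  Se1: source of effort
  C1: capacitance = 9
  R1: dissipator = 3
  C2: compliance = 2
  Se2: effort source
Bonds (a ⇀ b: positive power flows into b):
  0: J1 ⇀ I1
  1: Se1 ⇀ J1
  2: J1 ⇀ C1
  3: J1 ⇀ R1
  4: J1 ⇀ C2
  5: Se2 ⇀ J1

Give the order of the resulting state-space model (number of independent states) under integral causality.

b1 |J1  (source Se1 imposes e)
b5 |J1  (source Se2 imposes e)
b0 |I1  (prefer integral on I1)
b2 |J1  (1-jn J1 has f-setter on 0)
b3 |J1  (common-f at J1 fixed by 0)
b4 |J1  (J1: bond 0 brought flow, rest push out)

3  (C1, C2, I1 all integral)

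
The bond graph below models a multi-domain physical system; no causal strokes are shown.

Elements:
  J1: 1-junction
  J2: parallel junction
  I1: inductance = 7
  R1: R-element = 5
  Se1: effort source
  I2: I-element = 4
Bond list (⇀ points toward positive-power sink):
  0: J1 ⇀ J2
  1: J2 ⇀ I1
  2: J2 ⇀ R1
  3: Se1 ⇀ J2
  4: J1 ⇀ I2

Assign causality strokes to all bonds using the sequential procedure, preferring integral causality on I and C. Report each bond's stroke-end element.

bond 0 stroke→J1
bond 1 stroke→I1
bond 2 stroke→R1
bond 3 stroke→J2
bond 4 stroke→I2

β3 stroke→J2  (Se1 fixes effort; stroke away)
β0 stroke→J1  (common-e at J2 fixed by 3)
β1 stroke→I1  (0-jn J2 has e-setter on 3)
β2 stroke→R1  (J2: bond 3 brought effort, rest push out)
β4 stroke→I2  (J1: last free bond brings flow in)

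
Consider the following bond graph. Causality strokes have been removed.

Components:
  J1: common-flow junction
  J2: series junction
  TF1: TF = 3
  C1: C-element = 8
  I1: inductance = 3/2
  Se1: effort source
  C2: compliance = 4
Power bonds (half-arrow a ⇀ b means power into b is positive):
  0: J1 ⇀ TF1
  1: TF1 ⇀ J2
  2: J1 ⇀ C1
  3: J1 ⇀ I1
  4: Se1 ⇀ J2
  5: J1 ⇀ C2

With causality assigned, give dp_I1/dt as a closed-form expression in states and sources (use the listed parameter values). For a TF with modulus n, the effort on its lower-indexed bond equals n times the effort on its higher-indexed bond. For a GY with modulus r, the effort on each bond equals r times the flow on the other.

β4 stroke→J2  (Se1: effort source, stroke at far end)
β1 stroke→TF1  (J2: last free bond brings flow in)
β0 stroke→J1  (TF1: transformer flips bond 1)
β2 stroke→J1  (C1 integral (e out))
β3 stroke→I1  (I1 outputs flow p/I1)
β5 stroke→J1  (J1: bond 3 brought flow, rest push out)

dp_I1/dt = 3*E_Se1 - q_C1/8 - q_C2/4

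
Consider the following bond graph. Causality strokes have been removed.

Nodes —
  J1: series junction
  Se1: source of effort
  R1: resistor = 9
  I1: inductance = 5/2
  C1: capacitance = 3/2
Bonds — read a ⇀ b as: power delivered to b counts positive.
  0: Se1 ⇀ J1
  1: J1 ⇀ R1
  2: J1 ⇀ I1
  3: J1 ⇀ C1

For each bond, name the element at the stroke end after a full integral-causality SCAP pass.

β0 →J1  (Se1: effort source, stroke at far end)
β2 →I1  (prefer integral on I1)
β1 →J1  (J1 flow already set via bond 2)
β3 →J1  (J1 flow already set via bond 2)

b0 →J1
b1 →J1
b2 →I1
b3 →J1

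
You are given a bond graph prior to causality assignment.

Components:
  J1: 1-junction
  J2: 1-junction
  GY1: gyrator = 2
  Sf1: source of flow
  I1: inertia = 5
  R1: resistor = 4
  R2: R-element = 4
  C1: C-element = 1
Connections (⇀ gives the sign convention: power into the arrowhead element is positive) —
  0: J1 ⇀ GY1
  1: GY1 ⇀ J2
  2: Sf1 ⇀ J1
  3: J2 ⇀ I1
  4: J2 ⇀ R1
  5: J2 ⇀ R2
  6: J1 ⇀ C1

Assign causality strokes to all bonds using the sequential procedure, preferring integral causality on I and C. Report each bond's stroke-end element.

b0 →J1
b1 →J2
b2 →Sf1
b3 →I1
b4 →J2
b5 →J2
b6 →J1

#2 |Sf1  (Sf1 fixes flow; stroke at Sf1)
#0 |J1  (common-f at J1 fixed by 2)
#6 |J1  (J1: bond 2 brought flow, rest push out)
#1 |J2  (GY1: gyrator matches bond 0)
#3 |I1  (I1 outputs flow p/I1)
#4 |J2  (J2: bond 3 brought flow, rest push out)
#5 |J2  (J2: bond 3 brought flow, rest push out)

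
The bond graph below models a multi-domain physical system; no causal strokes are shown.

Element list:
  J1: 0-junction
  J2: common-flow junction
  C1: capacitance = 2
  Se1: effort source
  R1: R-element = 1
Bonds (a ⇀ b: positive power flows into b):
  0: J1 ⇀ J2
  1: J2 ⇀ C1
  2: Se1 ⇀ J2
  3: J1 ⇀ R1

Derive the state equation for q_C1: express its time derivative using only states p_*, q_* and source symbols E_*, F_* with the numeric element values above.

β2 stroke→J2  (source Se1 imposes e)
β1 stroke→J2  (prefer integral on C1)
β0 stroke→J1  (only one flow-in slot at J2)
β3 stroke→R1  (common-e at J1 fixed by 0)

dq_C1/dt = E_Se1 - q_C1/2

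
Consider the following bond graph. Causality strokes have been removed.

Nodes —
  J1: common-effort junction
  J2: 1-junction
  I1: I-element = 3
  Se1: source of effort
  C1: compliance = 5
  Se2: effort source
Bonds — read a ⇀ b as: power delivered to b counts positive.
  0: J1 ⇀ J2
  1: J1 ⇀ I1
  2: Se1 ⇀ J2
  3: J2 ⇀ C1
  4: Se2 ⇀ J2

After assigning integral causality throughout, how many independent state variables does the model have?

2  (C1, I1 all integral)

bond 2 stroke at J2  (Se1 fixes effort; stroke away)
bond 4 stroke at J2  (Se2: effort source, stroke at far end)
bond 1 stroke at I1  (I1: I, integral causality)
bond 0 stroke at J1  (only one effort-in slot at J1)
bond 3 stroke at J2  (1-jn J2 has f-setter on 0)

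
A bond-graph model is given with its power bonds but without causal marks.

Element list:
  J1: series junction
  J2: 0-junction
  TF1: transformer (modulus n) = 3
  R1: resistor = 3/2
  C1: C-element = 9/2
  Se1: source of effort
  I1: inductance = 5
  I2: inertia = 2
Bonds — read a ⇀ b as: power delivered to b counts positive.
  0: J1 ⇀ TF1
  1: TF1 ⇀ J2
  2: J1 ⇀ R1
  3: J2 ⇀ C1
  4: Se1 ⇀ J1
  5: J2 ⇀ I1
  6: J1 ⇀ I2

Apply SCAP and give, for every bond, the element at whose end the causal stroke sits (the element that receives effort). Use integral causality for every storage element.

bond 0 stroke at J1
bond 1 stroke at TF1
bond 2 stroke at J1
bond 3 stroke at J2
bond 4 stroke at J1
bond 5 stroke at I1
bond 6 stroke at I2

#4 stroke→J1  (Se1 (Se) sets effort on bond)
#3 stroke→J2  (prefer integral on C1)
#1 stroke→TF1  (common-e at J2 fixed by 3)
#5 stroke→I1  (0-jn J2 has e-setter on 3)
#0 stroke→J1  (TF1 one-in-one-out from 1)
#6 stroke→I2  (I2: I, integral causality)
#2 stroke→J1  (J1 flow already set via bond 6)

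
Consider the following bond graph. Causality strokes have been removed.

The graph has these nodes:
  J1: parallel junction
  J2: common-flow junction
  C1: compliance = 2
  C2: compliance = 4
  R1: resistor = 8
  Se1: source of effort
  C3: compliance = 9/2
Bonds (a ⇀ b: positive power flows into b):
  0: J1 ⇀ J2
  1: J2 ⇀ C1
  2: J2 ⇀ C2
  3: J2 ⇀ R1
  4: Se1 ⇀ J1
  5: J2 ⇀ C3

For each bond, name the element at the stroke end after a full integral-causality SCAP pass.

bond 0 stroke→J2
bond 1 stroke→J2
bond 2 stroke→J2
bond 3 stroke→R1
bond 4 stroke→J1
bond 5 stroke→J2

bond 4 |J1  (source Se1 imposes e)
bond 0 |J2  (J1: bond 4 brought effort, rest push out)
bond 1 |J2  (C1 outputs effort q/C1)
bond 2 |J2  (C2 integral (e out))
bond 5 |J2  (C3 integral (e out))
bond 3 |R1  (only one flow-in slot at J2)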